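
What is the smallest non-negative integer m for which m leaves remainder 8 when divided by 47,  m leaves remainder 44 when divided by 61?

Combine the congruences pairwise.
From m ≡ 8 (mod 47) write m = 8 + 47t. Substituting into m ≡ 44 (mod 61) gives 47t ≡ 36 (mod 61), and since 47⁻¹ ≡ 13 (mod 61), t ≡ 41. Hence m ≡ 8 + 47·41 = 1935 (mod 2867).

1935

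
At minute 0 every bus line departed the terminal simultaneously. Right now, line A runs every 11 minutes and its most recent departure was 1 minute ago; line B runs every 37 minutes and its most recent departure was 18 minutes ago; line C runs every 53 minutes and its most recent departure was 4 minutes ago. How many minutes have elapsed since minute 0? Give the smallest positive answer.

9120

Combine the congruences pairwise.
From t ≡ 1 (mod 11) write t = 1 + 11s. Substituting into t ≡ 18 (mod 37) gives 11s ≡ 17 (mod 37), and since 11⁻¹ ≡ 27 (mod 37), s ≡ 15. Hence t ≡ 1 + 11·15 = 166 (mod 407).
From t ≡ 166 (mod 407) write t = 166 + 407s. Substituting into t ≡ 4 (mod 53) gives 407s ≡ 50 (mod 53), and since 36⁻¹ ≡ 28 (mod 53), s ≡ 22. Hence t ≡ 166 + 407·22 = 9120 (mod 21571).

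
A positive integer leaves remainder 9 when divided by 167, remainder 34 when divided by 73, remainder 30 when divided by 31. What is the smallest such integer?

The moduli are pairwise coprime; N = 167·73·31 = 377921.
N/167 = 2263; 2263 ≡ 92 (mod 167); 92·118 ≡ 1, so inverse 118.
N/73 = 5177; 5177 ≡ 67 (mod 73); 67·12 ≡ 1, so inverse 12.
N/31 = 12191; 12191 ≡ 8 (mod 31); 8·4 ≡ 1, so inverse 4.
k ≡ 9·2263·118 + 34·5177·12 + 30·12191·4 = 5978442.
5978442 mod 377921 = 309627.

309627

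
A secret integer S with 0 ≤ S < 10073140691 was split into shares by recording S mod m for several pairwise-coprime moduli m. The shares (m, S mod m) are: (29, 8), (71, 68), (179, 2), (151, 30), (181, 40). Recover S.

From S ≡ 8 (mod 29) write S = 8 + 29t. Substituting into S ≡ 68 (mod 71) gives 29t ≡ 60 (mod 71), and since 29⁻¹ ≡ 49 (mod 71), t ≡ 29. Hence S ≡ 8 + 29·29 = 849 (mod 2059).
From S ≡ 849 (mod 2059) write S = 849 + 2059t. Substituting into S ≡ 2 (mod 179) gives 2059t ≡ 48 (mod 179), and since 90⁻¹ ≡ 2 (mod 179), t ≡ 96. Hence S ≡ 849 + 2059·96 = 198513 (mod 368561).
From S ≡ 198513 (mod 368561) write S = 198513 + 368561t. Substituting into S ≡ 30 (mod 151) gives 368561t ≡ 82 (mod 151), and since 121⁻¹ ≡ 5 (mod 151), t ≡ 108. Hence S ≡ 198513 + 368561·108 = 40003101 (mod 55652711).
From S ≡ 40003101 (mod 55652711) write S = 40003101 + 55652711t. Substituting into S ≡ 40 (mod 181) gives 55652711t ≡ 111 (mod 181), and since 98⁻¹ ≡ 157 (mod 181), t ≡ 51. Hence S ≡ 40003101 + 55652711·51 = 2878291362 (mod 10073140691).

2878291362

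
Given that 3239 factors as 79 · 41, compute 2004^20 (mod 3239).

Mod 79: 2004 ≡ 29; 29^20 ≡ 45 (mod 79).
Mod 41: 2004 ≡ 36; 36^20 ≡ 1 (mod 41).
Combine by CRT: x ≡ 45 (mod 79), x ≡ 1 (mod 41) ⇒ x ≡ 124 (mod 3239).

124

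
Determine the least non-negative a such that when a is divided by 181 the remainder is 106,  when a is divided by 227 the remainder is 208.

10423

Combine the congruences pairwise.
From a ≡ 106 (mod 181) write a = 106 + 181t. Substituting into a ≡ 208 (mod 227) gives 181t ≡ 102 (mod 227), and since 181⁻¹ ≡ 74 (mod 227), t ≡ 57. Hence a ≡ 106 + 181·57 = 10423 (mod 41087).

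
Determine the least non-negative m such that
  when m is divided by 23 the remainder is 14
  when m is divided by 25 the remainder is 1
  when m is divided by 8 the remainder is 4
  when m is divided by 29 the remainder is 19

73476

The moduli are pairwise coprime; N = 23·25·8·29 = 133400.
N/23 = 5800; 5800 ≡ 4 (mod 23); 4·6 ≡ 1, so inverse 6.
N/25 = 5336; 5336 ≡ 11 (mod 25); 11·16 ≡ 1, so inverse 16.
N/8 = 16675; 16675 ≡ 3 (mod 8); 3·3 ≡ 1, so inverse 3.
N/29 = 4600; 4600 ≡ 18 (mod 29); 18·21 ≡ 1, so inverse 21.
m ≡ 14·5800·6 + 1·5336·16 + 4·16675·3 + 19·4600·21 = 2608076.
2608076 mod 133400 = 73476.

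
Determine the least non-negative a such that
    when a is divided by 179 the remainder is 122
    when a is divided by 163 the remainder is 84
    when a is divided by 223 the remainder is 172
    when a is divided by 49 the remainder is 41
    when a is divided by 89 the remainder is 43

The moduli are pairwise coprime; N = 179·163·223·49·89 = 28374720031.
N/179 = 158517989; 158517989 ≡ 64 (mod 179); 64·14 ≡ 1, so inverse 14.
N/163 = 174078037; 174078037 ≡ 68 (mod 163); 68·12 ≡ 1, so inverse 12.
N/223 = 127240897; 127240897 ≡ 219 (mod 223); 219·167 ≡ 1, so inverse 167.
N/49 = 579075919; 579075919 ≡ 44 (mod 49); 44·39 ≡ 1, so inverse 39.
N/89 = 318817079; 318817079 ≡ 33 (mod 89); 33·27 ≡ 1, so inverse 27.
a ≡ 122·158517989·14 + 84·174078037·12 + 172·127240897·167 + 41·579075919·39 + 43·318817079·27 = 5397175935136.
5397175935136 mod 28374720031 = 5979129246.

5979129246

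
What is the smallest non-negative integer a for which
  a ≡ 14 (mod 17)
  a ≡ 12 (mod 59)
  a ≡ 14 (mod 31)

The moduli are pairwise coprime; N = 17·59·31 = 31093.
N/17 = 1829; 1829 ≡ 10 (mod 17); 10·12 ≡ 1, so inverse 12.
N/59 = 527; 527 ≡ 55 (mod 59); 55·44 ≡ 1, so inverse 44.
N/31 = 1003; 1003 ≡ 11 (mod 31); 11·17 ≡ 1, so inverse 17.
a ≡ 14·1829·12 + 12·527·44 + 14·1003·17 = 824242.
824242 mod 31093 = 15824.

15824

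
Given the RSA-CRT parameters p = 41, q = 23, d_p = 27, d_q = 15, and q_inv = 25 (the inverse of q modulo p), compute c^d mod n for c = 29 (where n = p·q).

m₁ = c^(d_p) mod p: c ≡ 29 (mod 41), and 29^27 mod 41 = 22.
m₂ = c^(d_q) mod q: c ≡ 6 (mod 23), and 6^15 mod 23 = 8.
h = q_inv·(m₁ − m₂) mod p = 25·(22 − 8) mod 41 = 22.
m = m₂ + h·q = 8 + 22·23 = 514.

514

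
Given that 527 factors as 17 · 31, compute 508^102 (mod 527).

438

Mod 17: 508 ≡ 15; by Fermat, exponent reduces to 102 mod 16 = 6; 15^6 ≡ 13 (mod 17).
Mod 31: 508 ≡ 12; by Fermat, exponent reduces to 102 mod 30 = 12; 12^12 ≡ 4 (mod 31).
Combine by CRT: x ≡ 13 (mod 17), x ≡ 4 (mod 31) ⇒ x ≡ 438 (mod 527).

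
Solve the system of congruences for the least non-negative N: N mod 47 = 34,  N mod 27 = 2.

974

Combine the congruences pairwise.
From N ≡ 34 (mod 47) write N = 34 + 47t. Substituting into N ≡ 2 (mod 27) gives 47t ≡ 22 (mod 27), and since 20⁻¹ ≡ 23 (mod 27), t ≡ 20. Hence N ≡ 34 + 47·20 = 974 (mod 1269).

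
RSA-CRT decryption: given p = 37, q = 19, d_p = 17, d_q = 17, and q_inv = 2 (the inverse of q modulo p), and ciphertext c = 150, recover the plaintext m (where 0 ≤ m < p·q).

351

m₁ = c^(d_p) mod p: c ≡ 2 (mod 37), and 2^17 mod 37 = 18.
m₂ = c^(d_q) mod q: c ≡ 17 (mod 19), and 17^17 mod 19 = 9.
h = q_inv·(m₁ − m₂) mod p = 2·(18 − 9) mod 37 = 18.
m = m₂ + h·q = 9 + 18·19 = 351.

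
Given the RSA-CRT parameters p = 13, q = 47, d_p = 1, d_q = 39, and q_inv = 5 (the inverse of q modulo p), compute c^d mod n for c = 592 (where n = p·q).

m₁ = c^(d_p) mod p: c ≡ 7 (mod 13), and 7^1 mod 13 = 7.
m₂ = c^(d_q) mod q: c ≡ 28 (mod 47), and 28^39 mod 47 = 36.
h = q_inv·(m₁ − m₂) mod p = 5·(7 − 36) mod 13 = 11.
m = m₂ + h·q = 36 + 11·47 = 553.

553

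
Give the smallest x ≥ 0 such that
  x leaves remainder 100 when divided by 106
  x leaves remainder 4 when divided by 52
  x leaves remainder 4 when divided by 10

524

Combine the congruences pairwise.
gcd(106, 52) = 2 and 2 | (4 − 100), so the pair is consistent; merging gives x ≡ 524 (mod 2756), where 2756 = lcm(106, 52).
gcd(2756, 10) = 2 and 2 | (4 − 524), so the pair is consistent; merging gives x ≡ 524 (mod 13780), where 13780 = lcm(2756, 10).
The solution is unique modulo lcm(106, 52, 10) = 13780.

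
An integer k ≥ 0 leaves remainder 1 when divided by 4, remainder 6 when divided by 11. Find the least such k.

From k ≡ 1 (mod 4) write k = 1 + 4t. Substituting into k ≡ 6 (mod 11) gives 4t ≡ 5 (mod 11), and since 4⁻¹ ≡ 3 (mod 11), t ≡ 4. Hence k ≡ 1 + 4·4 = 17 (mod 44).

17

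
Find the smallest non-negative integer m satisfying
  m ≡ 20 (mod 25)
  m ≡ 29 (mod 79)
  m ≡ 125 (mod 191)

The moduli are pairwise coprime; N = 25·79·191 = 377225.
N/25 = 15089; 15089 ≡ 14 (mod 25); 14·9 ≡ 1, so inverse 9.
N/79 = 4775; 4775 ≡ 35 (mod 79); 35·70 ≡ 1, so inverse 70.
N/191 = 1975; 1975 ≡ 65 (mod 191); 65·144 ≡ 1, so inverse 144.
m ≡ 20·15089·9 + 29·4775·70 + 125·1975·144 = 47959270.
47959270 mod 377225 = 51695.

51695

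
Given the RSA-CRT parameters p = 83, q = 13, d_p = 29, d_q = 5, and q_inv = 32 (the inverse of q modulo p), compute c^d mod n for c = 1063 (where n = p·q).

771

m₁ = c^(d_p) mod p: c ≡ 67 (mod 83), and 67^29 mod 83 = 24.
m₂ = c^(d_q) mod q: c ≡ 10 (mod 13), and 10^5 mod 13 = 4.
h = q_inv·(m₁ − m₂) mod p = 32·(24 − 4) mod 83 = 59.
m = m₂ + h·q = 4 + 59·13 = 771.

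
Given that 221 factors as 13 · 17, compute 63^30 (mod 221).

Mod 13: 63 ≡ 11; by Fermat, exponent reduces to 30 mod 12 = 6; 11^6 ≡ 12 (mod 13).
Mod 17: 63 ≡ 12; by Fermat, exponent reduces to 30 mod 16 = 14; 12^14 ≡ 15 (mod 17).
Combine by CRT: x ≡ 12 (mod 13), x ≡ 15 (mod 17) ⇒ x ≡ 168 (mod 221).

168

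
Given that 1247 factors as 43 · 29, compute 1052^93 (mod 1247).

653

Mod 43: 1052 ≡ 20; by Fermat, exponent reduces to 93 mod 42 = 9; 20^9 ≡ 8 (mod 43).
Mod 29: 1052 ≡ 8; by Fermat, exponent reduces to 93 mod 28 = 9; 8^9 ≡ 15 (mod 29).
Combine by CRT: x ≡ 8 (mod 43), x ≡ 15 (mod 29) ⇒ x ≡ 653 (mod 1247).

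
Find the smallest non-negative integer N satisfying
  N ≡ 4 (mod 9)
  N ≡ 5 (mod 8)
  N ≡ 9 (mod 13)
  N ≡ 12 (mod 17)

The moduli are pairwise coprime; M = 9·8·13·17 = 15912.
M/9 = 1768; 1768 ≡ 4 (mod 9); 4·7 ≡ 1, so inverse 7.
M/8 = 1989; 1989 ≡ 5 (mod 8); 5·5 ≡ 1, so inverse 5.
M/13 = 1224; 1224 ≡ 2 (mod 13); 2·7 ≡ 1, so inverse 7.
M/17 = 936; 936 ≡ 1 (mod 17), inverse 1.
N ≡ 4·1768·7 + 5·1989·5 + 9·1224·7 + 12·936·1 = 187573.
187573 mod 15912 = 12541.

12541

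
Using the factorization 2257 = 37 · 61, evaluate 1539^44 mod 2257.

Mod 37: 1539 ≡ 22; by Fermat, exponent reduces to 44 mod 36 = 8; 22^8 ≡ 7 (mod 37).
Mod 61: 1539 ≡ 14; 14^44 ≡ 13 (mod 61).
Combine by CRT: x ≡ 7 (mod 37), x ≡ 13 (mod 61) ⇒ x ≡ 562 (mod 2257).

562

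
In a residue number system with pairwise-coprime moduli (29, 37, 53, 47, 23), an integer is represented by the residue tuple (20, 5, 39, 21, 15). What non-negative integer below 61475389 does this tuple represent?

The moduli are pairwise coprime; N = 29·37·53·47·23 = 61475389.
N/29 = 2119841; 2119841 ≡ 28 (mod 29); 28·28 ≡ 1, so inverse 28.
N/37 = 1661497; 1661497 ≡ 12 (mod 37); 12·34 ≡ 1, so inverse 34.
N/53 = 1159913; 1159913 ≡ 8 (mod 53); 8·20 ≡ 1, so inverse 20.
N/47 = 1307987; 1307987 ≡ 24 (mod 47); 24·2 ≡ 1, so inverse 2.
N/23 = 2672843; 2672843 ≡ 13 (mod 23); 13·16 ≡ 1, so inverse 16.
x ≡ 20·2119841·28 + 5·1661497·34 + 39·1159913·20 + 21·1307987·2 + 15·2672843·16 = 3070715364.
3070715364 mod 61475389 = 58421303.

58421303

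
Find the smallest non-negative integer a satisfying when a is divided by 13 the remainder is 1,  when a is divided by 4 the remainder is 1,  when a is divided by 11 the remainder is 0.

The moduli are pairwise coprime; N = 13·4·11 = 572.
N/13 = 44; 44 ≡ 5 (mod 13); 5·8 ≡ 1, so inverse 8.
N/4 = 143; 143 ≡ 3 (mod 4); 3·3 ≡ 1, so inverse 3.
N/11 = 52; 52 ≡ 8 (mod 11); 8·7 ≡ 1, so inverse 7.
a ≡ 1·44·8 + 1·143·3 + 0·52·7 = 781.
781 mod 572 = 209.

209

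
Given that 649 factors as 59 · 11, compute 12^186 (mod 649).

Mod 59: 12 ≡ 12; by Fermat, exponent reduces to 186 mod 58 = 12; 12^12 ≡ 36 (mod 59).
Mod 11: 12 ≡ 1; by Fermat, exponent reduces to 186 mod 10 = 6; 1^6 ≡ 1 (mod 11).
Combine by CRT: x ≡ 36 (mod 59), x ≡ 1 (mod 11) ⇒ x ≡ 331 (mod 649).

331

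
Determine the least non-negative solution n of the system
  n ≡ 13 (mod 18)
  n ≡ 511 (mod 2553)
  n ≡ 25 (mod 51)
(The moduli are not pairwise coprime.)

gcd(18, 2553) = 3 and 3 | (511 − 13), so the pair is consistent; merging gives n ≡ 10723 (mod 15318), where 15318 = lcm(18, 2553).
gcd(15318, 51) = 3 and 3 | (25 − 10723), so the pair is consistent; merging gives n ≡ 194539 (mod 260406), where 260406 = lcm(15318, 51).
The solution is unique modulo lcm(18, 2553, 51) = 260406.

194539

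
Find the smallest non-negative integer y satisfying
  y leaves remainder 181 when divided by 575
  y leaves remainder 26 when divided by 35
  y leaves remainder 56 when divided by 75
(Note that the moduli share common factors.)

11681

gcd(575, 35) = 5 and 5 | (26 − 181), so the pair is consistent; merging gives y ≡ 3631 (mod 4025), where 4025 = lcm(575, 35).
gcd(4025, 75) = 25 and 25 | (56 − 3631), so the pair is consistent; merging gives y ≡ 11681 (mod 12075), where 12075 = lcm(4025, 75).
The solution is unique modulo lcm(575, 35, 75) = 12075.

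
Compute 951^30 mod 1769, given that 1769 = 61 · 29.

Mod 61: 951 ≡ 36; 36^30 ≡ 1 (mod 61).
Mod 29: 951 ≡ 23; by Fermat, exponent reduces to 30 mod 28 = 2; 23^2 ≡ 7 (mod 29).
Combine by CRT: x ≡ 1 (mod 61), x ≡ 7 (mod 29) ⇒ x ≡ 123 (mod 1769).

123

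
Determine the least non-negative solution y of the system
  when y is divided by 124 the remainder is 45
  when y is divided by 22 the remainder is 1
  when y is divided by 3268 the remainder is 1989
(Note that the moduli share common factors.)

658857

Combine the congruences pairwise.
gcd(124, 22) = 2 and 2 | (1 − 45), so the pair is consistent; merging gives y ≡ 45 (mod 1364), where 1364 = lcm(124, 22).
gcd(1364, 3268) = 4 and 4 | (1989 − 45), so the pair is consistent; merging gives y ≡ 658857 (mod 1114388), where 1114388 = lcm(1364, 3268).
The solution is unique modulo lcm(124, 22, 3268) = 1114388.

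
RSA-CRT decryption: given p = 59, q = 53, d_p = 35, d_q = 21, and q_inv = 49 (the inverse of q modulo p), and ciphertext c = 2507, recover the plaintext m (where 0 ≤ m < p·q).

307

m₁ = c^(d_p) mod p: c ≡ 29 (mod 59), and 29^35 mod 59 = 12.
m₂ = c^(d_q) mod q: c ≡ 16 (mod 53), and 16^21 mod 53 = 42.
h = q_inv·(m₁ − m₂) mod p = 49·(12 − 42) mod 59 = 5.
m = m₂ + h·q = 42 + 5·53 = 307.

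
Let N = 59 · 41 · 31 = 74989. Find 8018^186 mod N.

Mod 59: 8018 ≡ 53; by Fermat, exponent reduces to 186 mod 58 = 12; 53^12 ≡ 51 (mod 59).
Mod 41: 8018 ≡ 23; by Fermat, exponent reduces to 186 mod 40 = 26; 23^26 ≡ 18 (mod 41).
Mod 31: 8018 ≡ 20; by Fermat, exponent reduces to 186 mod 30 = 6; 20^6 ≡ 4 (mod 31).
Combine by CRT: x ≡ 51 (mod 59), x ≡ 18 (mod 41), x ≡ 4 (mod 31) ⇒ x ≡ 72916 (mod 74989).

72916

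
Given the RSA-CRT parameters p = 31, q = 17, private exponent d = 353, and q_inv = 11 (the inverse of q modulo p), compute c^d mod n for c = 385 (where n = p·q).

d_p = d mod (p−1) = 353 mod 30 = 23; d_q = d mod (q−1) = 1.
m₁ = c^(d_p) mod p: c ≡ 13 (mod 31), and 13^23 mod 31 = 24.
m₂ = c^(d_q) mod q: c ≡ 11 (mod 17), and 11^1 mod 17 = 11.
h = q_inv·(m₁ − m₂) mod p = 11·(24 − 11) mod 31 = 19.
m = m₂ + h·q = 11 + 19·17 = 334.

334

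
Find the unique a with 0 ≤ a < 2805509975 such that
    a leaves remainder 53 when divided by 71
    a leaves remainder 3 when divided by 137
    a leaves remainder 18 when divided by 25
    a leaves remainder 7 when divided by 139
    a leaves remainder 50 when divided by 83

2587429268

From a ≡ 53 (mod 71) write a = 53 + 71t. Substituting into a ≡ 3 (mod 137) gives 71t ≡ 87 (mod 137), and since 71⁻¹ ≡ 110 (mod 137), t ≡ 117. Hence a ≡ 53 + 71·117 = 8360 (mod 9727).
From a ≡ 8360 (mod 9727) write a = 8360 + 9727t. Substituting into a ≡ 18 (mod 25) gives 9727t ≡ 8 (mod 25), and since 2⁻¹ ≡ 13 (mod 25), t ≡ 4. Hence a ≡ 8360 + 9727·4 = 47268 (mod 243175).
From a ≡ 47268 (mod 243175) write a = 47268 + 243175t. Substituting into a ≡ 7 (mod 139) gives 243175t ≡ 138 (mod 139), and since 64⁻¹ ≡ 63 (mod 139), t ≡ 76. Hence a ≡ 47268 + 243175·76 = 18528568 (mod 33801325).
From a ≡ 18528568 (mod 33801325) write a = 18528568 + 33801325t. Substituting into a ≡ 50 (mod 83) gives 33801325t ≡ 70 (mod 83), and since 73⁻¹ ≡ 58 (mod 83), t ≡ 76. Hence a ≡ 18528568 + 33801325·76 = 2587429268 (mod 2805509975).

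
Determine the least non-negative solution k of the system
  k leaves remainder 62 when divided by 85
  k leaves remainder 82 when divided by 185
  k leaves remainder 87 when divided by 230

137167

Combine the congruences pairwise.
gcd(85, 185) = 5 and 5 | (82 − 62), so the pair is consistent; merging gives k ≡ 1932 (mod 3145), where 3145 = lcm(85, 185).
gcd(3145, 230) = 5 and 5 | (87 − 1932), so the pair is consistent; merging gives k ≡ 137167 (mod 144670), where 144670 = lcm(3145, 230).
The solution is unique modulo lcm(85, 185, 230) = 144670.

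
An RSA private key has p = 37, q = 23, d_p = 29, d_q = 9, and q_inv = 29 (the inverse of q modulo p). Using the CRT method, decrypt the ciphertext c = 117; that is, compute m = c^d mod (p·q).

m₁ = c^(d_p) mod p: c ≡ 6 (mod 37), and 6^29 mod 37 = 6.
m₂ = c^(d_q) mod q: c ≡ 2 (mod 23), and 2^9 mod 23 = 6.
h = q_inv·(m₁ − m₂) mod p = 29·(6 − 6) mod 37 = 0.
m = m₂ + h·q = 6 + 0·23 = 6.

6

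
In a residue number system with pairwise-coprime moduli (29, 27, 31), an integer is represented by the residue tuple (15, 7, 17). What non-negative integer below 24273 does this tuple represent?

The moduli are pairwise coprime; N = 29·27·31 = 24273.
N/29 = 837; 837 ≡ 25 (mod 29); 25·7 ≡ 1, so inverse 7.
N/27 = 899; 899 ≡ 8 (mod 27); 8·17 ≡ 1, so inverse 17.
N/31 = 783; 783 ≡ 8 (mod 31); 8·4 ≡ 1, so inverse 4.
x ≡ 15·837·7 + 7·899·17 + 17·783·4 = 248110.
248110 mod 24273 = 5380.

5380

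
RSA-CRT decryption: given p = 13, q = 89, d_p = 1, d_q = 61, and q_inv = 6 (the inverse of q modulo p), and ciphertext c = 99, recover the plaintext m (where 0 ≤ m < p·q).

m₁ = c^(d_p) mod p: c ≡ 8 (mod 13), and 8^1 mod 13 = 8.
m₂ = c^(d_q) mod q: c ≡ 10 (mod 89), and 10^61 mod 89 = 47.
h = q_inv·(m₁ − m₂) mod p = 6·(8 − 47) mod 13 = 0.
m = m₂ + h·q = 47 + 0·89 = 47.

47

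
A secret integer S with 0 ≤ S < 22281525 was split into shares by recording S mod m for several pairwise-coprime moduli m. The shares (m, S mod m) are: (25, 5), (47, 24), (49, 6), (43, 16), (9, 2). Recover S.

The moduli are pairwise coprime; N = 25·47·49·43·9 = 22281525.
N/25 = 891261; 891261 ≡ 11 (mod 25); 11·16 ≡ 1, so inverse 16.
N/47 = 474075; 474075 ≡ 33 (mod 47); 33·10 ≡ 1, so inverse 10.
N/49 = 454725; 454725 ≡ 5 (mod 49); 5·10 ≡ 1, so inverse 10.
N/43 = 518175; 518175 ≡ 25 (mod 43); 25·31 ≡ 1, so inverse 31.
N/9 = 2475725; 2475725 ≡ 5 (mod 9); 5·2 ≡ 1, so inverse 2.
S ≡ 5·891261·16 + 24·474075·10 + 6·454725·10 + 16·518175·31 + 2·2475725·2 = 479280080.
479280080 mod 22281525 = 11368055.

11368055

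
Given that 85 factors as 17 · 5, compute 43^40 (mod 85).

1

Mod 17: 43 ≡ 9; by Fermat, exponent reduces to 40 mod 16 = 8; 9^8 ≡ 1 (mod 17).
Mod 5: 43 ≡ 3; since 4 | 40, by Fermat 3^40 ≡ 1 (mod 5).
Combine by CRT: x ≡ 1 (mod 17), x ≡ 1 (mod 5) ⇒ x ≡ 1 (mod 85).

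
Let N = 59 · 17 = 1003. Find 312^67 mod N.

Mod 59: 312 ≡ 17; by Fermat, exponent reduces to 67 mod 58 = 9; 17^9 ≡ 25 (mod 59).
Mod 17: 312 ≡ 6; by Fermat, exponent reduces to 67 mod 16 = 3; 6^3 ≡ 12 (mod 17).
Combine by CRT: x ≡ 25 (mod 59), x ≡ 12 (mod 17) ⇒ x ≡ 556 (mod 1003).

556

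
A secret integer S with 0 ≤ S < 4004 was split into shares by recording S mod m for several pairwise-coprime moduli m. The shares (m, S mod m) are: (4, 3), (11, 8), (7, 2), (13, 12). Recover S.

415

From S ≡ 3 (mod 4) write S = 3 + 4t. Substituting into S ≡ 8 (mod 11) gives 4t ≡ 5 (mod 11), and since 4⁻¹ ≡ 3 (mod 11), t ≡ 4. Hence S ≡ 3 + 4·4 = 19 (mod 44).
From S ≡ 19 (mod 44) write S = 19 + 44t. Substituting into S ≡ 2 (mod 7) gives 44t ≡ 4 (mod 7), and since 2⁻¹ ≡ 4 (mod 7), t ≡ 2. Hence S ≡ 19 + 44·2 = 107 (mod 308).
From S ≡ 107 (mod 308) write S = 107 + 308t. Substituting into S ≡ 12 (mod 13) gives 308t ≡ 9 (mod 13), and since 9⁻¹ ≡ 3 (mod 13), t ≡ 1. Hence S ≡ 107 + 308·1 = 415 (mod 4004).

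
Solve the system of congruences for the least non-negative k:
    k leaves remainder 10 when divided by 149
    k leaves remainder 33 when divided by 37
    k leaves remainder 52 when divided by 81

290113

From k ≡ 10 (mod 149) write k = 10 + 149t. Substituting into k ≡ 33 (mod 37) gives 149t ≡ 23 (mod 37), and since 1⁻¹ ≡ 1 (mod 37), t ≡ 23. Hence k ≡ 10 + 149·23 = 3437 (mod 5513).
From k ≡ 3437 (mod 5513) write k = 3437 + 5513t. Substituting into k ≡ 52 (mod 81) gives 5513t ≡ 17 (mod 81), and since 5⁻¹ ≡ 65 (mod 81), t ≡ 52. Hence k ≡ 3437 + 5513·52 = 290113 (mod 446553).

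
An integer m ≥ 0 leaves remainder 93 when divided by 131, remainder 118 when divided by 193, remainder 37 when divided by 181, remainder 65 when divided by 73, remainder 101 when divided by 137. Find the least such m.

From m ≡ 93 (mod 131) write m = 93 + 131t. Substituting into m ≡ 118 (mod 193) gives 131t ≡ 25 (mod 193), and since 131⁻¹ ≡ 28 (mod 193), t ≡ 121. Hence m ≡ 93 + 131·121 = 15944 (mod 25283).
From m ≡ 15944 (mod 25283) write m = 15944 + 25283t. Substituting into m ≡ 37 (mod 181) gives 25283t ≡ 21 (mod 181), and since 124⁻¹ ≡ 127 (mod 181), t ≡ 133. Hence m ≡ 15944 + 25283·133 = 3378583 (mod 4576223).
From m ≡ 3378583 (mod 4576223) write m = 3378583 + 4576223t. Substituting into m ≡ 65 (mod 73) gives 4576223t ≡ 68 (mod 73), and since 72⁻¹ ≡ 72 (mod 73), t ≡ 5. Hence m ≡ 3378583 + 4576223·5 = 26259698 (mod 334064279).
From m ≡ 26259698 (mod 334064279) write m = 26259698 + 334064279t. Substituting into m ≡ 101 (mod 137) gives 334064279t ≡ 15 (mod 137), and since 54⁻¹ ≡ 33 (mod 137), t ≡ 84. Hence m ≡ 26259698 + 334064279·84 = 28087659134 (mod 45766806223).

28087659134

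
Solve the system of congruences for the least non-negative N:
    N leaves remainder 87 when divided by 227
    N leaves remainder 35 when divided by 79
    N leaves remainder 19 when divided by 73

The moduli are pairwise coprime; M = 227·79·73 = 1309109.
M/227 = 5767; 5767 ≡ 92 (mod 227); 92·190 ≡ 1, so inverse 190.
M/79 = 16571; 16571 ≡ 60 (mod 79); 60·54 ≡ 1, so inverse 54.
M/73 = 17933; 17933 ≡ 48 (mod 73); 48·35 ≡ 1, so inverse 35.
N ≡ 87·5767·190 + 35·16571·54 + 19·17933·35 = 138573145.
138573145 mod 1309109 = 1116700.

1116700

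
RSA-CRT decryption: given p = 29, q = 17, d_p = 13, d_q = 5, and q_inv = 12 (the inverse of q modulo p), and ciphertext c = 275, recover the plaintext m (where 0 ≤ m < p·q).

379

m₁ = c^(d_p) mod p: c ≡ 14 (mod 29), and 14^13 mod 29 = 2.
m₂ = c^(d_q) mod q: c ≡ 3 (mod 17), and 3^5 mod 17 = 5.
h = q_inv·(m₁ − m₂) mod p = 12·(2 − 5) mod 29 = 22.
m = m₂ + h·q = 5 + 22·17 = 379.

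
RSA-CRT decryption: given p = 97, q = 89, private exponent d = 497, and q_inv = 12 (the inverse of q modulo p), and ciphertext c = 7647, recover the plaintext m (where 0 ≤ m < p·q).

1546

d_p = d mod (p−1) = 497 mod 96 = 17; d_q = d mod (q−1) = 57.
m₁ = c^(d_p) mod p: c ≡ 81 (mod 97), and 81^17 mod 97 = 91.
m₂ = c^(d_q) mod q: c ≡ 82 (mod 89), and 82^57 mod 89 = 33.
h = q_inv·(m₁ − m₂) mod p = 12·(91 − 33) mod 97 = 17.
m = m₂ + h·q = 33 + 17·89 = 1546.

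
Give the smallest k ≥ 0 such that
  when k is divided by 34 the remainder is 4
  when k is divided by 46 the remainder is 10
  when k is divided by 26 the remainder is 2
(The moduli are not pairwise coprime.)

gcd(34, 46) = 2 and 2 | (10 − 4), so the pair is consistent; merging gives k ≡ 378 (mod 782), where 782 = lcm(34, 46).
gcd(782, 26) = 2 and 2 | (2 − 378), so the pair is consistent; merging gives k ≡ 5852 (mod 10166), where 10166 = lcm(782, 26).
The solution is unique modulo lcm(34, 46, 26) = 10166.

5852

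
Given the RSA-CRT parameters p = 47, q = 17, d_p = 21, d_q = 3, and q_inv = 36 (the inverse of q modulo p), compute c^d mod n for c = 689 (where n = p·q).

508

m₁ = c^(d_p) mod p: c ≡ 31 (mod 47), and 31^21 mod 47 = 38.
m₂ = c^(d_q) mod q: c ≡ 9 (mod 17), and 9^3 mod 17 = 15.
h = q_inv·(m₁ − m₂) mod p = 36·(38 − 15) mod 47 = 29.
m = m₂ + h·q = 15 + 29·17 = 508.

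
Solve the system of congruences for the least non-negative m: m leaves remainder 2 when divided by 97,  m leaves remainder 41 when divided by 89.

1554

Combine the congruences pairwise.
From m ≡ 2 (mod 97) write m = 2 + 97t. Substituting into m ≡ 41 (mod 89) gives 97t ≡ 39 (mod 89), and since 8⁻¹ ≡ 78 (mod 89), t ≡ 16. Hence m ≡ 2 + 97·16 = 1554 (mod 8633).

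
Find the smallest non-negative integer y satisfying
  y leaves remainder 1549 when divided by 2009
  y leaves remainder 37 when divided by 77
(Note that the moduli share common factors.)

9585

gcd(2009, 77) = 7 and 7 | (37 − 1549), so the pair is consistent; merging gives y ≡ 9585 (mod 22099), where 22099 = lcm(2009, 77).
The solution is unique modulo lcm(2009, 77) = 22099.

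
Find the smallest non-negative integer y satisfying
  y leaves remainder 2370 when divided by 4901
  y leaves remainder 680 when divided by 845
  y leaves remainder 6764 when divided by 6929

Combine the congruences pairwise.
gcd(4901, 845) = 169 and 169 | (680 − 2370), so the pair is consistent; merging gives y ≡ 2370 (mod 24505), where 24505 = lcm(4901, 845).
gcd(24505, 6929) = 169 and 169 | (6764 − 2370), so the pair is consistent; merging gives y ≡ 762025 (mod 1004705), where 1004705 = lcm(24505, 6929).
The solution is unique modulo lcm(4901, 845, 6929) = 1004705.

762025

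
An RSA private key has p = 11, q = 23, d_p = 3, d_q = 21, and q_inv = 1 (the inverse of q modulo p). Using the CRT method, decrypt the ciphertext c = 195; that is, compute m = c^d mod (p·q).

182

m₁ = c^(d_p) mod p: c ≡ 8 (mod 11), and 8^3 mod 11 = 6.
m₂ = c^(d_q) mod q: c ≡ 11 (mod 23), and 11^21 mod 23 = 21.
h = q_inv·(m₁ − m₂) mod p = 1·(6 − 21) mod 11 = 7.
m = m₂ + h·q = 21 + 7·23 = 182.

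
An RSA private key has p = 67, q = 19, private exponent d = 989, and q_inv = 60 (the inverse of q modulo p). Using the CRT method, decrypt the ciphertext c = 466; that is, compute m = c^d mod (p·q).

d_p = d mod (p−1) = 989 mod 66 = 65; d_q = d mod (q−1) = 17.
m₁ = c^(d_p) mod p: c ≡ 64 (mod 67), and 64^65 mod 67 = 22.
m₂ = c^(d_q) mod q: c ≡ 10 (mod 19), and 10^17 mod 19 = 2.
h = q_inv·(m₁ − m₂) mod p = 60·(22 − 2) mod 67 = 61.
m = m₂ + h·q = 2 + 61·19 = 1161.

1161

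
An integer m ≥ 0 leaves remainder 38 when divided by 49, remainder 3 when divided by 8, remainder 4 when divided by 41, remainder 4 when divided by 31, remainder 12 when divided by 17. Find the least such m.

The moduli are pairwise coprime; N = 49·8·41·31·17 = 8469944.
N/49 = 172856; 172856 ≡ 33 (mod 49); 33·3 ≡ 1, so inverse 3.
N/8 = 1058743; 1058743 ≡ 7 (mod 8); 7·7 ≡ 1, so inverse 7.
N/41 = 206584; 206584 ≡ 26 (mod 41); 26·30 ≡ 1, so inverse 30.
N/31 = 273224; 273224 ≡ 21 (mod 31); 21·3 ≡ 1, so inverse 3.
N/17 = 498232; 498232 ≡ 13 (mod 17); 13·4 ≡ 1, so inverse 4.
m ≡ 38·172856·3 + 3·1058743·7 + 4·206584·30 + 4·273224·3 + 12·498232·4 = 93923091.
93923091 mod 8469944 = 753707.

753707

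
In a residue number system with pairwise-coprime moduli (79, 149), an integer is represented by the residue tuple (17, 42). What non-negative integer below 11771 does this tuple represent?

10919

From x ≡ 17 (mod 79) write x = 17 + 79t. Substituting into x ≡ 42 (mod 149) gives 79t ≡ 25 (mod 149), and since 79⁻¹ ≡ 83 (mod 149), t ≡ 138. Hence x ≡ 17 + 79·138 = 10919 (mod 11771).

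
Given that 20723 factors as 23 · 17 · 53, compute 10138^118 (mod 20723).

Mod 23: 10138 ≡ 18; by Fermat, exponent reduces to 118 mod 22 = 8; 18^8 ≡ 16 (mod 23).
Mod 17: 10138 ≡ 6; by Fermat, exponent reduces to 118 mod 16 = 6; 6^6 ≡ 8 (mod 17).
Mod 53: 10138 ≡ 15; by Fermat, exponent reduces to 118 mod 52 = 14; 15^14 ≡ 15 (mod 53).
Combine by CRT: x ≡ 16 (mod 23), x ≡ 8 (mod 17), x ≡ 15 (mod 53) ⇒ x ≡ 2983 (mod 20723).

2983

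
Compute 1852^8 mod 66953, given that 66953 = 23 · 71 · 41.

11968

Mod 23: 1852 ≡ 12; 12^8 ≡ 8 (mod 23).
Mod 71: 1852 ≡ 6; 6^8 ≡ 40 (mod 71).
Mod 41: 1852 ≡ 7; 7^8 ≡ 37 (mod 41).
Combine by CRT: x ≡ 8 (mod 23), x ≡ 40 (mod 71), x ≡ 37 (mod 41) ⇒ x ≡ 11968 (mod 66953).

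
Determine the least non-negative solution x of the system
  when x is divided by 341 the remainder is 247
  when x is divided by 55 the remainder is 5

1270

gcd(341, 55) = 11 and 11 | (5 − 247), so the pair is consistent; merging gives x ≡ 1270 (mod 1705), where 1705 = lcm(341, 55).
The solution is unique modulo lcm(341, 55) = 1705.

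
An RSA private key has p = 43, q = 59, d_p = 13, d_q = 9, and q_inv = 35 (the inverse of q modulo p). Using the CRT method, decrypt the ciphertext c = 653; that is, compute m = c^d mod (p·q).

715

m₁ = c^(d_p) mod p: c ≡ 8 (mod 43), and 8^13 mod 43 = 27.
m₂ = c^(d_q) mod q: c ≡ 4 (mod 59), and 4^9 mod 59 = 7.
h = q_inv·(m₁ − m₂) mod p = 35·(27 − 7) mod 43 = 12.
m = m₂ + h·q = 7 + 12·59 = 715.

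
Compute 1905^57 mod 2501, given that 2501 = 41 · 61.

304

Mod 41: 1905 ≡ 19; by Fermat, exponent reduces to 57 mod 40 = 17; 19^17 ≡ 17 (mod 41).
Mod 61: 1905 ≡ 14; 14^57 ≡ 60 (mod 61).
Combine by CRT: x ≡ 17 (mod 41), x ≡ 60 (mod 61) ⇒ x ≡ 304 (mod 2501).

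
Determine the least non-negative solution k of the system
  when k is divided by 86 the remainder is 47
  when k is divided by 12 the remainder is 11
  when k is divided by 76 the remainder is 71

gcd(86, 12) = 2 and 2 | (11 − 47), so the pair is consistent; merging gives k ≡ 47 (mod 516), where 516 = lcm(86, 12).
gcd(516, 76) = 4 and 4 | (71 − 47), so the pair is consistent; merging gives k ≡ 4175 (mod 9804), where 9804 = lcm(516, 76).
The solution is unique modulo lcm(86, 12, 76) = 9804.

4175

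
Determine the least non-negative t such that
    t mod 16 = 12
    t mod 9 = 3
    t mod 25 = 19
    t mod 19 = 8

61644

The moduli are pairwise coprime; N = 16·9·25·19 = 68400.
N/16 = 4275; 4275 ≡ 3 (mod 16); 3·11 ≡ 1, so inverse 11.
N/9 = 7600; 7600 ≡ 4 (mod 9); 4·7 ≡ 1, so inverse 7.
N/25 = 2736; 2736 ≡ 11 (mod 25); 11·16 ≡ 1, so inverse 16.
N/19 = 3600; 3600 ≡ 9 (mod 19); 9·17 ≡ 1, so inverse 17.
t ≡ 12·4275·11 + 3·7600·7 + 19·2736·16 + 8·3600·17 = 2045244.
2045244 mod 68400 = 61644.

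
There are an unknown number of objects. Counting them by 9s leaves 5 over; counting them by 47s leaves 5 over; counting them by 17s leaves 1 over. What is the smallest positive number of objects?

From N ≡ 5 (mod 9) write N = 5 + 9t. Substituting into N ≡ 5 (mod 47) gives 9t ≡ 0 (mod 47), and since 9⁻¹ ≡ 21 (mod 47), t ≡ 0. Hence N ≡ 5 + 9·0 = 5 (mod 423).
From N ≡ 5 (mod 423) write N = 5 + 423t. Substituting into N ≡ 1 (mod 17) gives 423t ≡ 13 (mod 17), and since 15⁻¹ ≡ 8 (mod 17), t ≡ 2. Hence N ≡ 5 + 423·2 = 851 (mod 7191).

851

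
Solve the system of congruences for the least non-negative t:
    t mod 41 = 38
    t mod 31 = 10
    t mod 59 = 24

The moduli are pairwise coprime; N = 41·31·59 = 74989.
N/41 = 1829; 1829 ≡ 25 (mod 41); 25·23 ≡ 1, so inverse 23.
N/31 = 2419; 2419 ≡ 1 (mod 31), inverse 1.
N/59 = 1271; 1271 ≡ 32 (mod 59); 32·24 ≡ 1, so inverse 24.
t ≡ 38·1829·23 + 10·2419·1 + 24·1271·24 = 2354832.
2354832 mod 74989 = 30173.

30173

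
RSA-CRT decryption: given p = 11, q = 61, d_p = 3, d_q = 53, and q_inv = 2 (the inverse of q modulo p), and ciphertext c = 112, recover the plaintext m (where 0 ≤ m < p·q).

m₁ = c^(d_p) mod p: c ≡ 2 (mod 11), and 2^3 mod 11 = 8.
m₂ = c^(d_q) mod q: c ≡ 51 (mod 61), and 51^53 mod 61 = 7.
h = q_inv·(m₁ − m₂) mod p = 2·(8 − 7) mod 11 = 2.
m = m₂ + h·q = 7 + 2·61 = 129.

129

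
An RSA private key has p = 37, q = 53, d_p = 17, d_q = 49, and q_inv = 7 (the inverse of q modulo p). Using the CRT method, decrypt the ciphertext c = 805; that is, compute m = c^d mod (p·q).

m₁ = c^(d_p) mod p: c ≡ 28 (mod 37), and 28^17 mod 37 = 4.
m₂ = c^(d_q) mod q: c ≡ 10 (mod 53), and 10^49 mod 53 = 15.
h = q_inv·(m₁ − m₂) mod p = 7·(4 − 15) mod 37 = 34.
m = m₂ + h·q = 15 + 34·53 = 1817.

1817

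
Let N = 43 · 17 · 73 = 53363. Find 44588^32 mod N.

Mod 43: 44588 ≡ 40; 40^32 ≡ 13 (mod 43).
Mod 17: 44588 ≡ 14; since 16 | 32, by Fermat 14^32 ≡ 1 (mod 17).
Mod 73: 44588 ≡ 58; 58^32 ≡ 2 (mod 73).
Combine by CRT: x ≡ 13 (mod 43), x ≡ 1 (mod 17), x ≡ 2 (mod 73) ⇒ x ≡ 51613 (mod 53363).

51613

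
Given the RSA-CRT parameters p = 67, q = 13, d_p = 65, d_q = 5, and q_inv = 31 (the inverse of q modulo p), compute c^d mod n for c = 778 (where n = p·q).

m₁ = c^(d_p) mod p: c ≡ 41 (mod 67), and 41^65 mod 67 = 18.
m₂ = c^(d_q) mod q: c ≡ 11 (mod 13), and 11^5 mod 13 = 7.
h = q_inv·(m₁ − m₂) mod p = 31·(18 − 7) mod 67 = 6.
m = m₂ + h·q = 7 + 6·13 = 85.

85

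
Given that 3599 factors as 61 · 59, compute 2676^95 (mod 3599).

Mod 61: 2676 ≡ 53; by Fermat, exponent reduces to 95 mod 60 = 35; 53^35 ≡ 11 (mod 61).
Mod 59: 2676 ≡ 21; by Fermat, exponent reduces to 95 mod 58 = 37; 21^37 ≡ 53 (mod 59).
Combine by CRT: x ≡ 11 (mod 61), x ≡ 53 (mod 59) ⇒ x ≡ 1292 (mod 3599).

1292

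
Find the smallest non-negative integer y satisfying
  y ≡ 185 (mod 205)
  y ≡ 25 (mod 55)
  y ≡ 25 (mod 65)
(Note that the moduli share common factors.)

12895

gcd(205, 55) = 5 and 5 | (25 − 185), so the pair is consistent; merging gives y ≡ 1620 (mod 2255), where 2255 = lcm(205, 55).
gcd(2255, 65) = 5 and 5 | (25 − 1620), so the pair is consistent; merging gives y ≡ 12895 (mod 29315), where 29315 = lcm(2255, 65).
The solution is unique modulo lcm(205, 55, 65) = 29315.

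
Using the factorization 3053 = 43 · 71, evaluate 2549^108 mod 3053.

2142

Mod 43: 2549 ≡ 12; by Fermat, exponent reduces to 108 mod 42 = 24; 12^24 ≡ 35 (mod 43).
Mod 71: 2549 ≡ 64; by Fermat, exponent reduces to 108 mod 70 = 38; 64^38 ≡ 12 (mod 71).
Combine by CRT: x ≡ 35 (mod 43), x ≡ 12 (mod 71) ⇒ x ≡ 2142 (mod 3053).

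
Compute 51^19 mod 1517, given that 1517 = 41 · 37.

652

Mod 41: 51 ≡ 10; 10^19 ≡ 37 (mod 41).
Mod 37: 51 ≡ 14; 14^19 ≡ 23 (mod 37).
Combine by CRT: x ≡ 37 (mod 41), x ≡ 23 (mod 37) ⇒ x ≡ 652 (mod 1517).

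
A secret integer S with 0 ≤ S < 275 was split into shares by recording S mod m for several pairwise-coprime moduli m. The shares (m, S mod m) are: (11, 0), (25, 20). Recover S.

220

From S ≡ 0 (mod 11) write S = 0 + 11t. Substituting into S ≡ 20 (mod 25) gives 11t ≡ 20 (mod 25), and since 11⁻¹ ≡ 16 (mod 25), t ≡ 20. Hence S ≡ 0 + 11·20 = 220 (mod 275).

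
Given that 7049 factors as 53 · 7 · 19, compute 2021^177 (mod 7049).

4143

Mod 53: 2021 ≡ 7; by Fermat, exponent reduces to 177 mod 52 = 21; 7^21 ≡ 9 (mod 53).
Mod 7: 2021 ≡ 5; by Fermat, exponent reduces to 177 mod 6 = 3; 5^3 ≡ 6 (mod 7).
Mod 19: 2021 ≡ 7; by Fermat, exponent reduces to 177 mod 18 = 15; 7^15 ≡ 1 (mod 19).
Combine by CRT: x ≡ 9 (mod 53), x ≡ 6 (mod 7), x ≡ 1 (mod 19) ⇒ x ≡ 4143 (mod 7049).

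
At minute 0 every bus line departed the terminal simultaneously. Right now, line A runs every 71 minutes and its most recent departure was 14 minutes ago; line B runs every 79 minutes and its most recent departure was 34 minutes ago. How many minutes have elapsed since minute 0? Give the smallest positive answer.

From t ≡ 14 (mod 71) write t = 14 + 71s. Substituting into t ≡ 34 (mod 79) gives 71s ≡ 20 (mod 79), and since 71⁻¹ ≡ 69 (mod 79), s ≡ 37. Hence t ≡ 14 + 71·37 = 2641 (mod 5609).

2641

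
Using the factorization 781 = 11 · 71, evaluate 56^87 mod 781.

683

Mod 11: 56 ≡ 1; by Fermat, exponent reduces to 87 mod 10 = 7; 1^7 ≡ 1 (mod 11).
Mod 71: 56 ≡ 56; by Fermat, exponent reduces to 87 mod 70 = 17; 56^17 ≡ 44 (mod 71).
Combine by CRT: x ≡ 1 (mod 11), x ≡ 44 (mod 71) ⇒ x ≡ 683 (mod 781).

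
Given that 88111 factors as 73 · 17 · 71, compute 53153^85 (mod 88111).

Mod 73: 53153 ≡ 9; by Fermat, exponent reduces to 85 mod 72 = 13; 9^13 ≡ 9 (mod 73).
Mod 17: 53153 ≡ 11; by Fermat, exponent reduces to 85 mod 16 = 5; 11^5 ≡ 10 (mod 17).
Mod 71: 53153 ≡ 45; by Fermat, exponent reduces to 85 mod 70 = 15; 45^15 ≡ 45 (mod 71).
Combine by CRT: x ≡ 9 (mod 73), x ≡ 10 (mod 17), x ≡ 45 (mod 71) ⇒ x ≡ 11689 (mod 88111).

11689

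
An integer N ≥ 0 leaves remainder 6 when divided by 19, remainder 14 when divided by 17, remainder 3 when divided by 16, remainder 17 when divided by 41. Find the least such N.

189683

From N ≡ 6 (mod 19) write N = 6 + 19t. Substituting into N ≡ 14 (mod 17) gives 19t ≡ 8 (mod 17), and since 2⁻¹ ≡ 9 (mod 17), t ≡ 4. Hence N ≡ 6 + 19·4 = 82 (mod 323).
From N ≡ 82 (mod 323) write N = 82 + 323t. Substituting into N ≡ 3 (mod 16) gives 323t ≡ 1 (mod 16), and since 3⁻¹ ≡ 11 (mod 16), t ≡ 11. Hence N ≡ 82 + 323·11 = 3635 (mod 5168).
From N ≡ 3635 (mod 5168) write N = 3635 + 5168t. Substituting into N ≡ 17 (mod 41) gives 5168t ≡ 31 (mod 41), and since 2⁻¹ ≡ 21 (mod 41), t ≡ 36. Hence N ≡ 3635 + 5168·36 = 189683 (mod 211888).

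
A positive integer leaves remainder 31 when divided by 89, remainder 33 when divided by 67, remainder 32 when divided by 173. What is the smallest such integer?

357277

Combine the congruences pairwise.
From N ≡ 31 (mod 89) write N = 31 + 89t. Substituting into N ≡ 33 (mod 67) gives 89t ≡ 2 (mod 67), and since 22⁻¹ ≡ 64 (mod 67), t ≡ 61. Hence N ≡ 31 + 89·61 = 5460 (mod 5963).
From N ≡ 5460 (mod 5963) write N = 5460 + 5963t. Substituting into N ≡ 32 (mod 173) gives 5963t ≡ 108 (mod 173), and since 81⁻¹ ≡ 47 (mod 173), t ≡ 59. Hence N ≡ 5460 + 5963·59 = 357277 (mod 1031599).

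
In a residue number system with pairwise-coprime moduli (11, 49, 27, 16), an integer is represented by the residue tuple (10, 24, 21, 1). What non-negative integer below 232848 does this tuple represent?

From x ≡ 10 (mod 11) write x = 10 + 11t. Substituting into x ≡ 24 (mod 49) gives 11t ≡ 14 (mod 49), and since 11⁻¹ ≡ 9 (mod 49), t ≡ 28. Hence x ≡ 10 + 11·28 = 318 (mod 539).
From x ≡ 318 (mod 539) write x = 318 + 539t. Substituting into x ≡ 21 (mod 27) gives 539t ≡ 0 (mod 27), and since 26⁻¹ ≡ 26 (mod 27), t ≡ 0. Hence x ≡ 318 + 539·0 = 318 (mod 14553).
From x ≡ 318 (mod 14553) write x = 318 + 14553t. Substituting into x ≡ 1 (mod 16) gives 14553t ≡ 3 (mod 16), and since 9⁻¹ ≡ 9 (mod 16), t ≡ 11. Hence x ≡ 318 + 14553·11 = 160401 (mod 232848).

160401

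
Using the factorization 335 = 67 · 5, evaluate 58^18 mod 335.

174

Mod 67: 58 ≡ 58; 58^18 ≡ 40 (mod 67).
Mod 5: 58 ≡ 3; by Fermat, exponent reduces to 18 mod 4 = 2; 3^2 ≡ 4 (mod 5).
Combine by CRT: x ≡ 40 (mod 67), x ≡ 4 (mod 5) ⇒ x ≡ 174 (mod 335).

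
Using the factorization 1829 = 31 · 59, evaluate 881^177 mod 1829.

Mod 31: 881 ≡ 13; by Fermat, exponent reduces to 177 mod 30 = 27; 13^27 ≡ 23 (mod 31).
Mod 59: 881 ≡ 55; by Fermat, exponent reduces to 177 mod 58 = 3; 55^3 ≡ 54 (mod 59).
Combine by CRT: x ≡ 23 (mod 31), x ≡ 54 (mod 59) ⇒ x ≡ 54 (mod 1829).

54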